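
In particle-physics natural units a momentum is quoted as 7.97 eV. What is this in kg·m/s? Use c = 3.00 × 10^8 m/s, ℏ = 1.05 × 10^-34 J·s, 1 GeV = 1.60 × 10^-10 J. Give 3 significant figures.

4.25 × 10^-27 kg·m/s

Momentum is [E]/c; divide by c.
1 GeV → 1/c × (1 GeV in J) = 5.33 × 10^-19 kg·m/s.
Convert the energy scale: 7.97 eV = 7.97 × 10^-9 GeV.
Result: 7.97 × 10^-9 × 5.33 × 10^-19 = 4.25 × 10^-27 kg·m/s.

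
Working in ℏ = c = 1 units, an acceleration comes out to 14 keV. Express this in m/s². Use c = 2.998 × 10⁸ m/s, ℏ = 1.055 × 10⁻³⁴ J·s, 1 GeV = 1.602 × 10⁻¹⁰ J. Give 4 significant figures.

Acceleration is [L]/[T]² = c·[E]/ℏ.
1 GeV → c/ℏ × (1 GeV in J) = 4.552 × 10³² m/s².
Convert the energy scale: 14 keV = 1.40 × 10⁻⁵ GeV.
Result: 1.40 × 10⁻⁵ × 4.552 × 10³² = 6.373 × 10²⁷ m/s².

6.373 × 10²⁷ m/s²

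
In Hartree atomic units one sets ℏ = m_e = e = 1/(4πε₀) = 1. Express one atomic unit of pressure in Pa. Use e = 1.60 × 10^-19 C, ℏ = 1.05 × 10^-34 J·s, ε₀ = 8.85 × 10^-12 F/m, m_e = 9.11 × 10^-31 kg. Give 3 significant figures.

P_au = E_h/a₀³ = m_e⁴e¹⁰/((4πε₀)⁵ℏ⁸)
E_h = 4.38 × 10^-18 J
a₀ = 5.26 × 10^-11 m
E_h/a₀³ = 3.01 × 10^13 Pa

3.01 × 10^13 Pa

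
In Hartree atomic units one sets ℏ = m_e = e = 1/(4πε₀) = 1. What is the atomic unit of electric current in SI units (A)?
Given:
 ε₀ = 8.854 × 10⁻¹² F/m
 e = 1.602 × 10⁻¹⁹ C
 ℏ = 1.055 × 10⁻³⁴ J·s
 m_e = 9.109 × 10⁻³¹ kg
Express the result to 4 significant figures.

I_au = e E_h/ℏ = m_e e⁵/((4πε₀)²ℏ³)
E_h = 4.354 × 10⁻¹⁸ J
e·E_h/ℏ = 6.612 × 10⁻³ A

6.612 × 10⁻³ A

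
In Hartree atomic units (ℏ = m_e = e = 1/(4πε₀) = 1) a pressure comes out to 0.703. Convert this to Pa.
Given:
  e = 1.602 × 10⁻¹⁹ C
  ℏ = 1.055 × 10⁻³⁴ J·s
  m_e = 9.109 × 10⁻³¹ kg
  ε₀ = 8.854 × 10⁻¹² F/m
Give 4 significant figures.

2.059 × 10¹³ Pa

One atomic unit of pressure: P_au = E_h/a₀³ = m_e⁴e¹⁰/((4πε₀)⁵ℏ⁸) = 2.929 × 10¹³ Pa.
0.703 × 2.929 × 10¹³ Pa = 2.059 × 10¹³ Pa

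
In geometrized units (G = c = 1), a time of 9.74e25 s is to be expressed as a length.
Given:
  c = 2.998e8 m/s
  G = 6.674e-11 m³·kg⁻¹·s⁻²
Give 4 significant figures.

Time → length via c.
9.74e25 s × (c) = 2.920e34 m

2.920e34 m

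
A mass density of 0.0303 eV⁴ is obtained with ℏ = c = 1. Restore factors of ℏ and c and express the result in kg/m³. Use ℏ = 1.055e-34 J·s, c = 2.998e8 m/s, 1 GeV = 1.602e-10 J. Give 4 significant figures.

7.017e-18 kg/m³

Mass density is [E]/(c²[L]³) = [E]⁴/(ℏ³c⁵).
1 GeV⁴ → 1/(ℏ³c⁵) × (1 GeV in J)⁴ = 2.316e20 kg/m³.
Convert the energy scale: 0.0303 eV⁴ = 3.03e-38 GeV⁴.
Result: 3.03e-38 × 2.316e20 = 7.017e-18 kg/m³.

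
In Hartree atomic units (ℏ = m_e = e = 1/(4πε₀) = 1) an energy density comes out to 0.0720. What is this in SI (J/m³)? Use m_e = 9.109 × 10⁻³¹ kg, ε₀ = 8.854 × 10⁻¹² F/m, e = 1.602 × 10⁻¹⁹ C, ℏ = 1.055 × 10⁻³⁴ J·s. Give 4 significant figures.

2.109 × 10¹² J/m³

One atomic unit of energy density: u_au = E_h/a₀³ = m_e⁴e¹⁰/((4πε₀)⁵ℏ⁸) = 2.929 × 10¹³ J/m³.
0.0720 × 2.929 × 10¹³ J/m³ = 2.109 × 10¹² J/m³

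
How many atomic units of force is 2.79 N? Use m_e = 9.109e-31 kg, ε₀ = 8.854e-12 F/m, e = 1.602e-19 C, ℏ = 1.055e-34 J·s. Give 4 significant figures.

3.394e7

atomic unit of force: F_au = E_h/a₀ = m_e²e⁶/((4πε₀)³ℏ⁴) = 8.220e-8 N.
2.79 / 8.220e-8 = 3.394e7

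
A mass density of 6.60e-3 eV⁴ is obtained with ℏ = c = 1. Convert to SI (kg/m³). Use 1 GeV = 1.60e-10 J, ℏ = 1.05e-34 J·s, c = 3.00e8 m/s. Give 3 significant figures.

Mass density is [E]/(c²[L]³) = [E]⁴/(ℏ³c⁵).
1 GeV⁴ → 1/(ℏ³c⁵) × (1 GeV in J)⁴ = 2.33e20 kg/m³.
Convert the energy scale: 6.60e-3 eV⁴ = 6.60e-39 GeV⁴.
Result: 6.60e-39 × 2.33e20 = 1.54e-18 kg/m³.

1.54e-18 kg/m³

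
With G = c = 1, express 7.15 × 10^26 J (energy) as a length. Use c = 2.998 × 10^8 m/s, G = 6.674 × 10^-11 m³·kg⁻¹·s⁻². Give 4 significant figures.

Energy → length via G/c⁴.
7.15 × 10^26 J × (G/c⁴) = 5.907 × 10^-18 m

5.907 × 10^-18 m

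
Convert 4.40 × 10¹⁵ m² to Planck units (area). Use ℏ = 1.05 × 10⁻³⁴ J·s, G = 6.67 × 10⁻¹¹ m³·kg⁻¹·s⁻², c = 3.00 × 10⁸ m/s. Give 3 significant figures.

1.70 × 10⁸⁵

Planck area: A_P = ℏG/c³ = 2.59 × 10⁻⁷⁰ m².
4.40 × 10¹⁵ / 2.59 × 10⁻⁷⁰ = 1.70 × 10⁸⁵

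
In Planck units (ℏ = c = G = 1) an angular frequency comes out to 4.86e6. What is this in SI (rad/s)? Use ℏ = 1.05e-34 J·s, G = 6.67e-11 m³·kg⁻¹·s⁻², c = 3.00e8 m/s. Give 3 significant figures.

One Planck angular frequency: ω_P = √(c⁵/(ℏG)) = 1.86e43 rad/s.
4.86e6 × 1.86e43 rad/s = 9.05e49 rad/s

9.05e49 rad/s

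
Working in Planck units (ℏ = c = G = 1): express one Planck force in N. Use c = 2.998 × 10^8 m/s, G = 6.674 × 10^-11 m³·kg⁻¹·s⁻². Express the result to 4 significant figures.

1.210 × 10^44 N

From ℏ = c = G = 1 the force scale is F_P = c⁴/G.
  = 8.078 × 10^33 / 6.674 × 10^-11
  = 1.210 × 10^44 N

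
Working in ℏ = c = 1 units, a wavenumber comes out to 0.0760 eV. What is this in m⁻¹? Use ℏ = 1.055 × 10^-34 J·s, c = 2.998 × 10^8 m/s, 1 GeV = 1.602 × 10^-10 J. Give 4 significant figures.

Inverse length is [E]/(ℏc).
1 GeV → 1/(ℏc) × (1 GeV in J) = 5.065 × 10^15 m⁻¹.
Convert the energy scale: 0.0760 eV = 7.60 × 10^-11 GeV.
Result: 7.60 × 10^-11 × 5.065 × 10^15 = 3.849 × 10^5 m⁻¹.

3.849 × 10^5 m⁻¹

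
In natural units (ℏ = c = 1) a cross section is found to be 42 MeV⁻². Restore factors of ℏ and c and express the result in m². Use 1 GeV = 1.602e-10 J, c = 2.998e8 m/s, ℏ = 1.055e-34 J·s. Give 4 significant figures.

Area is [L]² = [E]⁻²·(ℏc)²; restore (ℏc)².
1 GeV⁻² → (ℏc)² × (1 GeV in J)⁻² = 3.898e-32 m².
Convert the energy scale: 42 MeV⁻² = 4.20e7 GeV⁻².
Result: 4.20e7 × 3.898e-32 = 1.637e-24 m².

1.637e-24 m²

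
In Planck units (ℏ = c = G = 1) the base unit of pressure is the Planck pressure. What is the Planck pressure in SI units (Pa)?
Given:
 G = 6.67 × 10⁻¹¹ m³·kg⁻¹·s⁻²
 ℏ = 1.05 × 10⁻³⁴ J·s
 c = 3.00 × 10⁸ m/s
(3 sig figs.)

4.68 × 10¹¹³ Pa

p_P = c⁷/(ℏG²)
  = 2.19 × 10⁵⁹ / 4.67 × 10⁻⁵⁵
  = 4.68 × 10¹¹³ Pa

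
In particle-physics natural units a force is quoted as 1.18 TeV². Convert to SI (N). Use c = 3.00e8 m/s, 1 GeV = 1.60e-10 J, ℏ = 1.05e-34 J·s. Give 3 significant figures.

9.59e11 N

Force is [E]/[L] = [E]²/(ℏc); restore (ℏc)⁻¹.
1 GeV² → 1/(ℏc) × (1 GeV in J)² = 8.13e5 N.
Convert the energy scale: 1.18 TeV² = 1.18e6 GeV².
Result: 1.18e6 × 8.13e5 = 9.59e11 N.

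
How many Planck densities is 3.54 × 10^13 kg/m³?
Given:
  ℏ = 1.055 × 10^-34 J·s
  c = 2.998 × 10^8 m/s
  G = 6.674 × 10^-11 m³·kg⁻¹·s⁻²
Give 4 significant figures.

6.869 × 10^-84

Planck density: ρ_P = c⁵/(ℏG²) = 5.154 × 10^96 kg/m³.
3.54 × 10^13 / 5.154 × 10^96 = 6.869 × 10^-84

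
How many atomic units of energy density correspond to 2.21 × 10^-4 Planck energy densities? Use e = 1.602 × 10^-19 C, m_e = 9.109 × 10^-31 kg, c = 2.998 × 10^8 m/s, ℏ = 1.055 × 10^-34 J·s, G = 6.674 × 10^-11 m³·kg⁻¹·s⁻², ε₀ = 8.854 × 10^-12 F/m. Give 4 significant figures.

3.495 × 10^96

Planck energy density: u_P = c⁷/(ℏG²) = 4.632 × 10^113 J/m³
atomic unit of energy density: u_au = E_h/a₀³ = m_e⁴e¹⁰/((4πε₀)⁵ℏ⁸) = 2.929 × 10^13 J/m³
2.21 × 10^-4 × 4.632 × 10^113 / 2.929 × 10^13 = 3.495 × 10^96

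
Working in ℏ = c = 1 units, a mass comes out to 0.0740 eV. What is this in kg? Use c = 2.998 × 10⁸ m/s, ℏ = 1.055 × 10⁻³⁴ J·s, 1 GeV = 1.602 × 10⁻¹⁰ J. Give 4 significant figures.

1.319 × 10⁻³⁷ kg

Mass is [E]/c²; divide by c².
1 GeV → 1/c² × (1 GeV in J) = 1.782 × 10⁻²⁷ kg.
Convert the energy scale: 0.0740 eV = 7.40 × 10⁻¹¹ GeV.
Result: 7.40 × 10⁻¹¹ × 1.782 × 10⁻²⁷ = 1.319 × 10⁻³⁷ kg.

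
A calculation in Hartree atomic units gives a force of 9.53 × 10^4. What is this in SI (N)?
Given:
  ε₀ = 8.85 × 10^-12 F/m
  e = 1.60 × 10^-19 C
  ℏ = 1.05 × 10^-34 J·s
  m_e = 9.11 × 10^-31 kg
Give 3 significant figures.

One atomic unit of force: F_au = E_h/a₀ = m_e²e⁶/((4πε₀)³ℏ⁴) = 8.33 × 10^-8 N.
9.53 × 10^4 × 8.33 × 10^-8 N = 7.94 × 10^-3 N

7.94 × 10^-3 N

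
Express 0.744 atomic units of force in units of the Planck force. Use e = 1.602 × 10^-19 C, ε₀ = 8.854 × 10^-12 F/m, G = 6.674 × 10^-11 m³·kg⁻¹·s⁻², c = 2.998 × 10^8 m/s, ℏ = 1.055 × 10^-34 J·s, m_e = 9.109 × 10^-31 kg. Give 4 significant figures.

atomic unit of force: F_au = E_h/a₀ = m_e²e⁶/((4πε₀)³ℏ⁴) = 8.220 × 10^-8 N
Planck force: F_P = c⁴/G = 1.210 × 10^44 N
0.744 × 8.220 × 10^-8 / 1.210 × 10^44 = 5.052 × 10^-52

5.052 × 10^-52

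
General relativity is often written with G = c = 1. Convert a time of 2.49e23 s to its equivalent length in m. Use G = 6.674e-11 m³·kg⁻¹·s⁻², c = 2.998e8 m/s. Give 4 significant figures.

Time → length via c.
2.49e23 s × (c) = 7.465e31 m

7.465e31 m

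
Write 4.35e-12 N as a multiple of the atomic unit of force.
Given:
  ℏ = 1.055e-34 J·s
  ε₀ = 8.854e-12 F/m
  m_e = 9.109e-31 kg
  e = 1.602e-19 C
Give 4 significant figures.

atomic unit of force: F_au = E_h/a₀ = m_e²e⁶/((4πε₀)³ℏ⁴) = 8.220e-8 N.
4.35e-12 / 8.220e-8 = 5.292e-5

5.292e-5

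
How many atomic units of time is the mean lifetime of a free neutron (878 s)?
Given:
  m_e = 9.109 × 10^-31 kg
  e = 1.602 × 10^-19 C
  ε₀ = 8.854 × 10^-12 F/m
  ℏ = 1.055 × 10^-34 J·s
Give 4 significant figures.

atomic unit of time: τ_au = (4πε₀)²ℏ³/(m_e e⁴) = 2.423 × 10^-17 s.
878 / 2.423 × 10^-17 = 3.624 × 10^19

3.624 × 10^19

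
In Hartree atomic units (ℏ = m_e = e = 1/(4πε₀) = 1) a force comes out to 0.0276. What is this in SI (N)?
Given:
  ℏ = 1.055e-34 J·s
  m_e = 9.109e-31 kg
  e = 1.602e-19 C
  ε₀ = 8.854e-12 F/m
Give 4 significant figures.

2.269e-9 N

One atomic unit of force: F_au = E_h/a₀ = m_e²e⁶/((4πε₀)³ℏ⁴) = 8.220e-8 N.
0.0276 × 8.220e-8 N = 2.269e-9 N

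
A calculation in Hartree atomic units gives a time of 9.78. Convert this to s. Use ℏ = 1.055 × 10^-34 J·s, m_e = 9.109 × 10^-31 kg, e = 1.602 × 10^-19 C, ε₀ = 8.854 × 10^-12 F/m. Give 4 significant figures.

2.370 × 10^-16 s

One atomic unit of time: τ_au = (4πε₀)²ℏ³/(m_e e⁴) = 2.423 × 10^-17 s.
9.78 × 2.423 × 10^-17 s = 2.370 × 10^-16 s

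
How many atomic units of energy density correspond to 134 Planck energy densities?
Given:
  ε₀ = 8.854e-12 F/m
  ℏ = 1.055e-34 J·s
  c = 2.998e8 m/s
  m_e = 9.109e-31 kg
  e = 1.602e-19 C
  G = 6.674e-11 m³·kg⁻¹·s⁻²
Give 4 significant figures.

2.119e102

Planck energy density: u_P = c⁷/(ℏG²) = 4.632e113 J/m³
atomic unit of energy density: u_au = E_h/a₀³ = m_e⁴e¹⁰/((4πε₀)⁵ℏ⁸) = 2.929e13 J/m³
134 × 4.632e113 / 2.929e13 = 2.119e102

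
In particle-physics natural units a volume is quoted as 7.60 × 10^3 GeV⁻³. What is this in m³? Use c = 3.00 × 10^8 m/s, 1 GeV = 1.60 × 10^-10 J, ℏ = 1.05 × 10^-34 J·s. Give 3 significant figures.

Volume is [L]³ = [E]⁻³·(ℏc)³.
1 GeV⁻³ → (ℏc)³ × (1 GeV in J)⁻³ = 7.63 × 10^-48 m³.
Result: 7.60 × 10^3 × 7.63 × 10^-48 = 5.80 × 10^-44 m³.

5.80 × 10^-44 m³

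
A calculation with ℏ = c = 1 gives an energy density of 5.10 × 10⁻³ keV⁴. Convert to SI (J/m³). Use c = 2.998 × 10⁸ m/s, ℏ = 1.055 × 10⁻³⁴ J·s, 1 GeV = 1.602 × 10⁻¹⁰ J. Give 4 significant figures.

1.062 × 10¹¹ J/m³

[E]/[L]³ = [E]⁴/(ℏc)³; restore (ℏc)⁻³.
1 GeV⁴ → 1/(ℏc)³ × (1 GeV in J)⁴ = 2.082 × 10³⁷ J/m³.
Convert the energy scale: 5.10 × 10⁻³ keV⁴ = 5.10 × 10⁻²⁷ GeV⁴.
Result: 5.10 × 10⁻²⁷ × 2.082 × 10³⁷ = 1.062 × 10¹¹ J/m³.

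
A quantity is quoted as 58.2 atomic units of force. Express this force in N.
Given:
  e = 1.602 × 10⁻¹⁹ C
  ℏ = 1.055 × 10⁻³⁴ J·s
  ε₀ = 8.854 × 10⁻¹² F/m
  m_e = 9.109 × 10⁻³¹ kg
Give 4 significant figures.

One atomic unit of force: F_au = E_h/a₀ = m_e²e⁶/((4πε₀)³ℏ⁴) = 8.220 × 10⁻⁸ N.
58.2 × 8.220 × 10⁻⁸ N = 4.784 × 10⁻⁶ N

4.784 × 10⁻⁶ N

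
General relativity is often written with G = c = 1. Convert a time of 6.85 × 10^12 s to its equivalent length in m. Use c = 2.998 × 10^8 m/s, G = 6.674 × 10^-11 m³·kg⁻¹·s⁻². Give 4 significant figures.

2.054 × 10^21 m

Time → length via c.
6.85 × 10^12 s × (c) = 2.054 × 10^21 m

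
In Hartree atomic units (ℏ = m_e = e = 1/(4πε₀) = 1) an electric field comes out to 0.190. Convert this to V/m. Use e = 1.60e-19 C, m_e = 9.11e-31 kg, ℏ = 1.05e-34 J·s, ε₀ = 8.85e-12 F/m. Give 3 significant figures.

9.89e10 V/m

One atomic unit of electric field: E_au = E_h/(e a₀) = m_e²e⁵/((4πε₀)³ℏ⁴) = 5.20e11 V/m.
0.190 × 5.20e11 V/m = 9.89e10 V/m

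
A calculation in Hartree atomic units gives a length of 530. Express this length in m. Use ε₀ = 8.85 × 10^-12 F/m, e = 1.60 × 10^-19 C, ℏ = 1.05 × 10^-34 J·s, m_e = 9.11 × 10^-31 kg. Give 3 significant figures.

2.79 × 10^-8 m

One Bohr radius: a₀ = 4πε₀ℏ²/(m_e e²) = 5.26 × 10^-11 m.
530 × 5.26 × 10^-11 m = 2.79 × 10^-8 m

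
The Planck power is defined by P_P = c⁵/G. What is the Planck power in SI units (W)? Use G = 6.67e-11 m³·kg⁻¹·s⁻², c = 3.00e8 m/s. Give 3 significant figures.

P_P = c⁵/G
  = 2.43e42 / 6.67e-11
  = 3.64e52 W

3.64e52 W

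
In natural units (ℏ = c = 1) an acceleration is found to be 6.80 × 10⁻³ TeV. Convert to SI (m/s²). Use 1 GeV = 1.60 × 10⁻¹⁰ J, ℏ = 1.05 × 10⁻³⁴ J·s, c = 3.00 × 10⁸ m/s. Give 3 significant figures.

Acceleration is [L]/[T]² = c·[E]/ℏ.
1 GeV → c/ℏ × (1 GeV in J) = 4.57 × 10³² m/s².
Convert the energy scale: 6.80 × 10⁻³ TeV = 6.80 GeV.
Result: 6.80 × 4.57 × 10³² = 3.11 × 10³³ m/s².

3.11 × 10³³ m/s²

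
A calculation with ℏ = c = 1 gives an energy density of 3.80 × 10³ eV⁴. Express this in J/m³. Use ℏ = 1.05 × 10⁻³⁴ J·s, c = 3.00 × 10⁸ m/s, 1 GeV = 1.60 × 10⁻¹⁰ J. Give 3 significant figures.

[E]/[L]³ = [E]⁴/(ℏc)³; restore (ℏc)⁻³.
1 GeV⁴ → 1/(ℏc)³ × (1 GeV in J)⁴ = 2.10 × 10³⁷ J/m³.
Convert the energy scale: 3.80 × 10³ eV⁴ = 3.80 × 10⁻³³ GeV⁴.
Result: 3.80 × 10⁻³³ × 2.10 × 10³⁷ = 7.97 × 10⁴ J/m³.

7.97 × 10⁴ J/m³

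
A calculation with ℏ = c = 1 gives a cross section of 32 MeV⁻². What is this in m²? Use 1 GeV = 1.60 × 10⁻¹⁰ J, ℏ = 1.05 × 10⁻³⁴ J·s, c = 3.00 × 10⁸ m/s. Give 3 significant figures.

1.24 × 10⁻²⁴ m²

Area is [L]² = [E]⁻²·(ℏc)²; restore (ℏc)².
1 GeV⁻² → (ℏc)² × (1 GeV in J)⁻² = 3.88 × 10⁻³² m².
Convert the energy scale: 32 MeV⁻² = 3.20 × 10⁷ GeV⁻².
Result: 3.20 × 10⁷ × 3.88 × 10⁻³² = 1.24 × 10⁻²⁴ m².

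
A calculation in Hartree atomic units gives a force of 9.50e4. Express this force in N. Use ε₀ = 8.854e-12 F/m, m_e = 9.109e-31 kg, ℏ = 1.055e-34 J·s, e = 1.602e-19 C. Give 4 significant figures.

7.809e-3 N

One atomic unit of force: F_au = E_h/a₀ = m_e²e⁶/((4πε₀)³ℏ⁴) = 8.220e-8 N.
9.50e4 × 8.220e-8 N = 7.809e-3 N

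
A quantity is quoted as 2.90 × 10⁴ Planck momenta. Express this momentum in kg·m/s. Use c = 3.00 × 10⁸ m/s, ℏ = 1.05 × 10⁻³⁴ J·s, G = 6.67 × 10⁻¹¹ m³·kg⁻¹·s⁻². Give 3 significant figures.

1.89 × 10⁵ kg·m/s

One Planck momentum: p_P = √(ℏc³/G) = 6.52 kg·m/s.
2.90 × 10⁴ × 6.52 kg·m/s = 1.89 × 10⁵ kg·m/s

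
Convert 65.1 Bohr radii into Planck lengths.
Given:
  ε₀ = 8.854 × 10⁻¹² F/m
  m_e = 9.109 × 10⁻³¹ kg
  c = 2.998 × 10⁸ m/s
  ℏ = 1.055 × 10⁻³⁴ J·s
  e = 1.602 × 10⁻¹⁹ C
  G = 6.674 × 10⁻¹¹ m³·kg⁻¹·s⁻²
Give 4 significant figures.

Bohr radius: a₀ = 4πε₀ℏ²/(m_e e²) = 5.297 × 10⁻¹¹ m
Planck length: ℓ_P = √(ℏG/c³) = 1.616 × 10⁻³⁵ m
65.1 × 5.297 × 10⁻¹¹ / 1.616 × 10⁻³⁵ = 2.133 × 10²⁶

2.133 × 10²⁶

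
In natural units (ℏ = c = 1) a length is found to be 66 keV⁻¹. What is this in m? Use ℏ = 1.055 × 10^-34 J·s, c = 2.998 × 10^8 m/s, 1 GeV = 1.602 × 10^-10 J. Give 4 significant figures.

A length is [E]⁻¹ in ℏ=c=1; restore one factor of ℏc.
1 GeV⁻¹ → ℏc × (1 GeV in J)⁻¹ = 1.974 × 10^-16 m.
Convert the energy scale: 66 keV⁻¹ = 6.60 × 10^7 GeV⁻¹.
Result: 6.60 × 10^7 × 1.974 × 10^-16 = 1.303 × 10^-8 m.

1.303 × 10^-8 m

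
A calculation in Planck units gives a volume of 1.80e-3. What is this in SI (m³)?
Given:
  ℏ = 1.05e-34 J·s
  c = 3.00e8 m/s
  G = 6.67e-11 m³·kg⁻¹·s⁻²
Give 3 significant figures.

One Planck volume: V_P = (ℏG/c³)^(3/2) = 4.18e-105 m³.
1.80e-3 × 4.18e-105 m³ = 7.52e-108 m³

7.52e-108 m³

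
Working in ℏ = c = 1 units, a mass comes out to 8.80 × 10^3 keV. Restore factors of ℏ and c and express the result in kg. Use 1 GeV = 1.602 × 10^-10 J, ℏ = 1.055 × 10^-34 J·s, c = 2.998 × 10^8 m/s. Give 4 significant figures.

Mass is [E]/c²; divide by c².
1 GeV → 1/c² × (1 GeV in J) = 1.782 × 10^-27 kg.
Convert the energy scale: 8.80 × 10^3 keV = 8.80 × 10^-3 GeV.
Result: 8.80 × 10^-3 × 1.782 × 10^-27 = 1.568 × 10^-29 kg.

1.568 × 10^-29 kg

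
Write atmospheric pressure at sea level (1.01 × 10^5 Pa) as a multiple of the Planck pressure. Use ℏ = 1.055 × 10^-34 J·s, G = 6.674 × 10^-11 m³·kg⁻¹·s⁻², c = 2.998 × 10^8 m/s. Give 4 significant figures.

Planck pressure: p_P = c⁷/(ℏG²) = 4.632 × 10^113 Pa.
1.01 × 10^5 / 4.632 × 10^113 = 2.180 × 10^-109

2.180 × 10^-109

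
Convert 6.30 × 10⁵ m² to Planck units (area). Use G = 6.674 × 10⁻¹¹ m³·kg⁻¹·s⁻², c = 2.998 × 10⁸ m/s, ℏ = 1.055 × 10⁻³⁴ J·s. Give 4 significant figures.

2.411 × 10⁷⁵

Planck area: A_P = ℏG/c³ = 2.613 × 10⁻⁷⁰ m².
6.30 × 10⁵ / 2.613 × 10⁻⁷⁰ = 2.411 × 10⁷⁵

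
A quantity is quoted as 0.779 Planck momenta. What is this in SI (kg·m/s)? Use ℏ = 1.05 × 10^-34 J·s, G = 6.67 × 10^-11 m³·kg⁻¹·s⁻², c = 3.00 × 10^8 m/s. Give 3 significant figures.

One Planck momentum: p_P = √(ℏc³/G) = 6.52 kg·m/s.
0.779 × 6.52 kg·m/s = 5.08 kg·m/s

5.08 kg·m/s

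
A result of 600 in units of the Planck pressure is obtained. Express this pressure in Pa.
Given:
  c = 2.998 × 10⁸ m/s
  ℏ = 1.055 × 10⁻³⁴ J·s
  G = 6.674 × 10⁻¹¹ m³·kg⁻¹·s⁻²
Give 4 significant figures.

One Planck pressure: p_P = c⁷/(ℏG²) = 4.632 × 10¹¹³ Pa.
600 × 4.632 × 10¹¹³ Pa = 2.779 × 10¹¹⁶ Pa

2.779 × 10¹¹⁶ Pa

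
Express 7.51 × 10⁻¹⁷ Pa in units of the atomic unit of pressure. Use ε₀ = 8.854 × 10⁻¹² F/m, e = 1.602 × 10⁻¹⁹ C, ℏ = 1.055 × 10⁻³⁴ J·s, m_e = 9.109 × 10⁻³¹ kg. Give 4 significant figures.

atomic unit of pressure: P_au = E_h/a₀³ = m_e⁴e¹⁰/((4πε₀)⁵ℏ⁸) = 2.929 × 10¹³ Pa.
7.51 × 10⁻¹⁷ / 2.929 × 10¹³ = 2.564 × 10⁻³⁰

2.564 × 10⁻³⁰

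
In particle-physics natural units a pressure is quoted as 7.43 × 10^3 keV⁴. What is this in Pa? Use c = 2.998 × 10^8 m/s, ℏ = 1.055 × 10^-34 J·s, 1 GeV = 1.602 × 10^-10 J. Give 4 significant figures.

1.547 × 10^17 Pa

Pressure is [E]/[L]³ = [E]⁴/(ℏc)³.
1 GeV⁴ → 1/(ℏc)³ × (1 GeV in J)⁴ = 2.082 × 10^37 Pa.
Convert the energy scale: 7.43 × 10^3 keV⁴ = 7.43 × 10^-21 GeV⁴.
Result: 7.43 × 10^-21 × 2.082 × 10^37 = 1.547 × 10^17 Pa.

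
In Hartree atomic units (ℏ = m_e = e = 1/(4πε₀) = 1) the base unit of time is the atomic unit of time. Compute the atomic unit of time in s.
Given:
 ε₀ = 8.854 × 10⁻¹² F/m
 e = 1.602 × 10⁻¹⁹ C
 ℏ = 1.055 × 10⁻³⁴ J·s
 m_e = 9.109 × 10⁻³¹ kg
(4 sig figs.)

τ_au = (4πε₀)²ℏ³/(m_e e⁴)
E_h = 4.354 × 10⁻¹⁸ J
ℏ/E_h = 2.423 × 10⁻¹⁷ s

2.423 × 10⁻¹⁷ s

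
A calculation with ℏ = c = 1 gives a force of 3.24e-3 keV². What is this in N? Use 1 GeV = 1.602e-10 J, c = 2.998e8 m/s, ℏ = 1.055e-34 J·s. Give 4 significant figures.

Force is [E]/[L] = [E]²/(ℏc); restore (ℏc)⁻¹.
1 GeV² → 1/(ℏc) × (1 GeV in J)² = 8.114e5 N.
Convert the energy scale: 3.24e-3 keV² = 3.24e-15 GeV².
Result: 3.24e-15 × 8.114e5 = 2.629e-9 N.

2.629e-9 N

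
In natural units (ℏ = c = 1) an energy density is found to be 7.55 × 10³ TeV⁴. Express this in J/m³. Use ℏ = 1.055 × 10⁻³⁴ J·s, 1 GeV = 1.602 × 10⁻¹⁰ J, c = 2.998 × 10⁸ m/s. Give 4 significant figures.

1.572 × 10⁵³ J/m³

[E]/[L]³ = [E]⁴/(ℏc)³; restore (ℏc)⁻³.
1 GeV⁴ → 1/(ℏc)³ × (1 GeV in J)⁴ = 2.082 × 10³⁷ J/m³.
Convert the energy scale: 7.55 × 10³ TeV⁴ = 7.55 × 10¹⁵ GeV⁴.
Result: 7.55 × 10¹⁵ × 2.082 × 10³⁷ = 1.572 × 10⁵³ J/m³.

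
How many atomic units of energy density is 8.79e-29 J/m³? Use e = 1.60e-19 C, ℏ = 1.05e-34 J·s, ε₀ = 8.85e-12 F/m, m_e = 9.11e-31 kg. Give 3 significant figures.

atomic unit of energy density: u_au = E_h/a₀³ = m_e⁴e¹⁰/((4πε₀)⁵ℏ⁸) = 3.01e13 J/m³.
8.79e-29 / 3.01e13 = 2.92e-42

2.92e-42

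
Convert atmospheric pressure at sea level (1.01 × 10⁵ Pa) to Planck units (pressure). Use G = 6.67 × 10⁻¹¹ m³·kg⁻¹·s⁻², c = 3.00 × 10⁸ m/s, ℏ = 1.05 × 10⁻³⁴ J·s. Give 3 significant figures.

Planck pressure: p_P = c⁷/(ℏG²) = 4.68 × 10¹¹³ Pa.
1.01 × 10⁵ / 4.68 × 10¹¹³ = 2.16 × 10⁻¹⁰⁹

2.16 × 10⁻¹⁰⁹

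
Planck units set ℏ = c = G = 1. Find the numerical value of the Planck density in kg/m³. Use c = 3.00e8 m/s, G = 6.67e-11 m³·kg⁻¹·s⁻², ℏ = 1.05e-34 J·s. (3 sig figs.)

5.20e96 kg/m³

Dimensional analysis gives ρ_P = c⁵/(ℏG²).
  = 2.43e42 / 4.67e-55
  = 5.20e96 kg/m³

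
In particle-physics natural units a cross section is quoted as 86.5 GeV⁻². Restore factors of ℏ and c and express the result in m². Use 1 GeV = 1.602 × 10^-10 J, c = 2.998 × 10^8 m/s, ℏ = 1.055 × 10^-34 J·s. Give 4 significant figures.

Area is [L]² = [E]⁻²·(ℏc)²; restore (ℏc)².
1 GeV⁻² → (ℏc)² × (1 GeV in J)⁻² = 3.898 × 10^-32 m².
Result: 86.5 × 3.898 × 10^-32 = 3.372 × 10^-30 m².

3.372 × 10^-30 m²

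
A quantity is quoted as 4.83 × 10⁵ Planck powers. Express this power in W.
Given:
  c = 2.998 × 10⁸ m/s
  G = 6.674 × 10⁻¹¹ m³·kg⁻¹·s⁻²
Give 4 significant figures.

1.753 × 10⁵⁸ W

One Planck power: P_P = c⁵/G = 3.629 × 10⁵² W.
4.83 × 10⁵ × 3.629 × 10⁵² W = 1.753 × 10⁵⁸ W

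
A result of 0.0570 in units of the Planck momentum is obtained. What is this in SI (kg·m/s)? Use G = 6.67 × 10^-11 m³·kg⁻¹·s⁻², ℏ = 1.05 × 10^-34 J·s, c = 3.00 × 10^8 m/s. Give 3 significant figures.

One Planck momentum: p_P = √(ℏc³/G) = 6.52 kg·m/s.
0.0570 × 6.52 kg·m/s = 0.372 kg·m/s

0.372 kg·m/s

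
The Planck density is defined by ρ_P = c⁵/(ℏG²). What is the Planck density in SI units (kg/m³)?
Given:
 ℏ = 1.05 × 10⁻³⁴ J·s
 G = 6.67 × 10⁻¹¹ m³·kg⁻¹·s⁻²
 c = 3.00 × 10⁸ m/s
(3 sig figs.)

5.20 × 10⁹⁶ kg/m³

ρ_P = c⁵/(ℏG²)
  = 2.43 × 10⁴² / 4.67 × 10⁻⁵⁵
  = 5.20 × 10⁹⁶ kg/m³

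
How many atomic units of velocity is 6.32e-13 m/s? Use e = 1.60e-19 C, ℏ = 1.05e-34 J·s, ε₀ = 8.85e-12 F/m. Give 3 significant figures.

2.88e-19

atomic unit of velocity: v_au = e²/(4πε₀ℏ) = 2.19e6 m/s.
6.32e-13 / 2.19e6 = 2.88e-19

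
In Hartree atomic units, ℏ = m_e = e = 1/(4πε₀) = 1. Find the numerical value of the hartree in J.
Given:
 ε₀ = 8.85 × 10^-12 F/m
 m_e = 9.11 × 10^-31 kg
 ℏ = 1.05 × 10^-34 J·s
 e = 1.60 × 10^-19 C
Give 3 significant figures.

4.38 × 10^-18 J

The unique combination of the constants set to 1 with dimensions of energy is E_h = m_e e⁴/(4πε₀ℏ)².
  = 5.97 × 10^-106 / 1.36 × 10^-88
  = 4.38 × 10^-18 J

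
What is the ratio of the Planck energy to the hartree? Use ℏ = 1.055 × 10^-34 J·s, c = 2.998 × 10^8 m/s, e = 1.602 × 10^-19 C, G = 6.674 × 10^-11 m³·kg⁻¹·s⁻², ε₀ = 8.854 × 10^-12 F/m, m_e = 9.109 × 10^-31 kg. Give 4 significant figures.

Planck energy: E_P = √(ℏc⁵/G) = 1.957 × 10^9 J
hartree: E_h = m_e e⁴/(4πε₀ℏ)² = 4.354 × 10^-18 J
ratio = 1.957 × 10^9 / 4.354 × 10^-18 = 4.494 × 10^26

4.494 × 10^26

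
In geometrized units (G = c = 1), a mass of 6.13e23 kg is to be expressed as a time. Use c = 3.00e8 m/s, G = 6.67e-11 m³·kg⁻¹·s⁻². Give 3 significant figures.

Mass → time via G/c³.
6.13e23 kg × (G/c³) = 1.51e-12 s

1.51e-12 s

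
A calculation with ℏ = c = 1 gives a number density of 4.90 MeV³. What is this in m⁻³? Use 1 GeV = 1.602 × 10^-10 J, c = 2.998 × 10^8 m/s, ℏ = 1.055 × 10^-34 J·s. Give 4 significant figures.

Number density is [L]⁻³ = [E]³/(ℏc)³.
1 GeV³ → 1/(ℏc)³ × (1 GeV in J)³ = 1.299 × 10^47 m⁻³.
Convert the energy scale: 4.90 MeV³ = 4.90 × 10^-9 GeV³.
Result: 4.90 × 10^-9 × 1.299 × 10^47 = 6.367 × 10^38 m⁻³.

6.367 × 10^38 m⁻³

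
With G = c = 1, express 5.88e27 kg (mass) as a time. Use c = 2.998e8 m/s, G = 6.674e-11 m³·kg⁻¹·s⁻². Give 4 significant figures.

1.456e-8 s

Mass → time via G/c³.
5.88e27 kg × (G/c³) = 1.456e-8 s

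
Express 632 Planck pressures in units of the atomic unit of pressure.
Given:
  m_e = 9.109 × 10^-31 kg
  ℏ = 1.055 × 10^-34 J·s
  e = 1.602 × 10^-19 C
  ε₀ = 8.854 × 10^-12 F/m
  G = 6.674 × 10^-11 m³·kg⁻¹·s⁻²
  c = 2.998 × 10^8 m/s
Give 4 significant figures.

Planck pressure: p_P = c⁷/(ℏG²) = 4.632 × 10^113 Pa
atomic unit of pressure: P_au = E_h/a₀³ = m_e⁴e¹⁰/((4πε₀)⁵ℏ⁸) = 2.929 × 10^13 Pa
632 × 4.632 × 10^113 / 2.929 × 10^13 = 9.995 × 10^102

9.995 × 10^102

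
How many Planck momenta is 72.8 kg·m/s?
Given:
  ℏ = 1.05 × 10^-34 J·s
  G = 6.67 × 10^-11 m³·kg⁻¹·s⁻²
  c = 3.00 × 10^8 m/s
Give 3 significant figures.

11.2

Planck momentum: p_P = √(ℏc³/G) = 6.52 kg·m/s.
72.8 / 6.52 = 11.2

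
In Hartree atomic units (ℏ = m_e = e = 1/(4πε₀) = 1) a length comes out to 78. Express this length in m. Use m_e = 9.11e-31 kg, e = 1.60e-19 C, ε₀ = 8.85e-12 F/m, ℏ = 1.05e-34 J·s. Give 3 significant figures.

4.10e-9 m

One Bohr radius: a₀ = 4πε₀ℏ²/(m_e e²) = 5.26e-11 m.
78 × 5.26e-11 m = 4.10e-9 m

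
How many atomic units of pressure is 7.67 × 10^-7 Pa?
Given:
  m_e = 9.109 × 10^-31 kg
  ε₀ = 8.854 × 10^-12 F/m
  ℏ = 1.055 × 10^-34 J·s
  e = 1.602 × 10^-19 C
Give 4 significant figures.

atomic unit of pressure: P_au = E_h/a₀³ = m_e⁴e¹⁰/((4πε₀)⁵ℏ⁸) = 2.929 × 10^13 Pa.
7.67 × 10^-7 / 2.929 × 10^13 = 2.619 × 10^-20

2.619 × 10^-20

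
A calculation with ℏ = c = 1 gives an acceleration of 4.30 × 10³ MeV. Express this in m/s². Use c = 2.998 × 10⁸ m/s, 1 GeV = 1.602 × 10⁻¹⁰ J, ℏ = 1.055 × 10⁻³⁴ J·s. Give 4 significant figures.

Acceleration is [L]/[T]² = c·[E]/ℏ.
1 GeV → c/ℏ × (1 GeV in J) = 4.552 × 10³² m/s².
Convert the energy scale: 4.30 × 10³ MeV = 4.30 GeV.
Result: 4.30 × 4.552 × 10³² = 1.958 × 10³³ m/s².

1.958 × 10³³ m/s²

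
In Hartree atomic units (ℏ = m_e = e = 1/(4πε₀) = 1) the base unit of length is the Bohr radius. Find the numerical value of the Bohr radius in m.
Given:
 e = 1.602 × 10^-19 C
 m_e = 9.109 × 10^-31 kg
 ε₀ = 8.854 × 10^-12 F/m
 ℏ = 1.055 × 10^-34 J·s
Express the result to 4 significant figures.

5.297 × 10^-11 m

a₀ = 4πε₀ℏ²/(m_e e²)
  = 1.238 × 10^-78 / 2.338 × 10^-68
  = 5.297 × 10^-11 m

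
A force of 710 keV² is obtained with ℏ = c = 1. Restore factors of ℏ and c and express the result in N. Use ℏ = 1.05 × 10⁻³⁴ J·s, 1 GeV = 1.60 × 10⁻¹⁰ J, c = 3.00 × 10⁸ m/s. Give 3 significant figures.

5.77 × 10⁻⁴ N

Force is [E]/[L] = [E]²/(ℏc); restore (ℏc)⁻¹.
1 GeV² → 1/(ℏc) × (1 GeV in J)² = 8.13 × 10⁵ N.
Convert the energy scale: 710 keV² = 7.10 × 10⁻¹⁰ GeV².
Result: 7.10 × 10⁻¹⁰ × 8.13 × 10⁵ = 5.77 × 10⁻⁴ N.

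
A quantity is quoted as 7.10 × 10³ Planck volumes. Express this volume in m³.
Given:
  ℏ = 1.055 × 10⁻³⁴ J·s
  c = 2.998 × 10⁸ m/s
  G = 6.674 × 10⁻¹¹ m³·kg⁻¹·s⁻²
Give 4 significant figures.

One Planck volume: V_P = (ℏG/c³)^(3/2) = 4.224 × 10⁻¹⁰⁵ m³.
7.10 × 10³ × 4.224 × 10⁻¹⁰⁵ m³ = 2.999 × 10⁻¹⁰¹ m³

2.999 × 10⁻¹⁰¹ m³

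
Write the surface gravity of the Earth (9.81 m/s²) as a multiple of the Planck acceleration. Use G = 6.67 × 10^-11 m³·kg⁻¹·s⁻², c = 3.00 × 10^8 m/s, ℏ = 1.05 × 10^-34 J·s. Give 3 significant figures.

Planck acceleration: a_P = √(c⁷/(ℏG)) = 5.59 × 10^51 m/s².
9.81 / 5.59 × 10^51 = 1.76 × 10^-51

1.76 × 10^-51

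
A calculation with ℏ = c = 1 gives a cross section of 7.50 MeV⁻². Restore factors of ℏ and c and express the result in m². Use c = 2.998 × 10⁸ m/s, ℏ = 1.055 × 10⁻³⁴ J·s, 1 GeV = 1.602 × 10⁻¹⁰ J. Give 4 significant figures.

Area is [L]² = [E]⁻²·(ℏc)²; restore (ℏc)².
1 GeV⁻² → (ℏc)² × (1 GeV in J)⁻² = 3.898 × 10⁻³² m².
Convert the energy scale: 7.50 MeV⁻² = 7.50 × 10⁶ GeV⁻².
Result: 7.50 × 10⁶ × 3.898 × 10⁻³² = 2.924 × 10⁻²⁵ m².

2.924 × 10⁻²⁵ m²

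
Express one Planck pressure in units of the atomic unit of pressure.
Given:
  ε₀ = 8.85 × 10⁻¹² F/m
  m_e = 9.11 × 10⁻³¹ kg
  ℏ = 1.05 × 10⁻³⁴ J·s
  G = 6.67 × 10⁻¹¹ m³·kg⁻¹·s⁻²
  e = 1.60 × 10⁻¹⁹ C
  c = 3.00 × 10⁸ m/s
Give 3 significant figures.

1.55 × 10¹⁰⁰

Planck pressure: p_P = c⁷/(ℏG²) = 4.68 × 10¹¹³ Pa
atomic unit of pressure: P_au = E_h/a₀³ = m_e⁴e¹⁰/((4πε₀)⁵ℏ⁸) = 3.01 × 10¹³ Pa
ratio = 4.68 × 10¹¹³ / 3.01 × 10¹³ = 1.55 × 10¹⁰⁰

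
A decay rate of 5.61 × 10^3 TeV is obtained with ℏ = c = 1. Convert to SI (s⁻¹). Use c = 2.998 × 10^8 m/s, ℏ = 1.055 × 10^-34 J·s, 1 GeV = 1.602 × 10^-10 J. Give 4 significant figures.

A rate is [E]/ℏ; divide by ℏ.
1 GeV → 1/ℏ × (1 GeV in J) = 1.518 × 10^24 s⁻¹.
Convert the energy scale: 5.61 × 10^3 TeV = 5.61 × 10^6 GeV.
Result: 5.61 × 10^6 × 1.518 × 10^24 = 8.519 × 10^30 s⁻¹.

8.519 × 10^30 s⁻¹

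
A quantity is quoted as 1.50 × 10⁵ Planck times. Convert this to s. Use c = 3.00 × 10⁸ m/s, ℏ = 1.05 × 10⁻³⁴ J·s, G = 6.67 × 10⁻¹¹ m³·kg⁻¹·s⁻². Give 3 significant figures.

One Planck time: t_P = √(ℏG/c⁵) = 5.37 × 10⁻⁴⁴ s.
1.50 × 10⁵ × 5.37 × 10⁻⁴⁴ s = 8.05 × 10⁻³⁹ s

8.05 × 10⁻³⁹ s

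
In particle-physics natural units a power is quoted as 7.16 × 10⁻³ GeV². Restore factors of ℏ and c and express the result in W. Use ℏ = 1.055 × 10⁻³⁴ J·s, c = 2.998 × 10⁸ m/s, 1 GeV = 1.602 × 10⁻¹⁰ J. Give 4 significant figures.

1.742 × 10¹² W

Power is [E]/[T] = [E]²/ℏ.
1 GeV² → 1/ℏ × (1 GeV in J)² = 2.433 × 10¹⁴ W.
Result: 7.16 × 10⁻³ × 2.433 × 10¹⁴ = 1.742 × 10¹² W.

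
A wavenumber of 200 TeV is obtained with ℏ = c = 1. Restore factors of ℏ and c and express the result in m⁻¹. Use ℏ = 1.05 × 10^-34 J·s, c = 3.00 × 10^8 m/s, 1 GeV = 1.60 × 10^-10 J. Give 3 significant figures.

1.02 × 10^21 m⁻¹

Inverse length is [E]/(ℏc).
1 GeV → 1/(ℏc) × (1 GeV in J) = 5.08 × 10^15 m⁻¹.
Convert the energy scale: 200 TeV = 2.00 × 10^5 GeV.
Result: 2.00 × 10^5 × 5.08 × 10^15 = 1.02 × 10^21 m⁻¹.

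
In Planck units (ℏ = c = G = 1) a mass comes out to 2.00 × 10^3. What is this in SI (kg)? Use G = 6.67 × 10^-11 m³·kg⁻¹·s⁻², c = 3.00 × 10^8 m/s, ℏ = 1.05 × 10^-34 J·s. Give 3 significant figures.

4.35 × 10^-5 kg

One Planck mass: m_P = √(ℏc/G) = 2.17 × 10^-8 kg.
2.00 × 10^3 × 2.17 × 10^-8 kg = 4.35 × 10^-5 kg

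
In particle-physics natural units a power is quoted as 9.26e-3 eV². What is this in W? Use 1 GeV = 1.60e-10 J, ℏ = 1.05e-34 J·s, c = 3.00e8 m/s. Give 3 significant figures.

Power is [E]/[T] = [E]²/ℏ.
1 GeV² → 1/ℏ × (1 GeV in J)² = 2.44e14 W.
Convert the energy scale: 9.26e-3 eV² = 9.26e-21 GeV².
Result: 9.26e-21 × 2.44e14 = 2.26e-6 W.

2.26e-6 W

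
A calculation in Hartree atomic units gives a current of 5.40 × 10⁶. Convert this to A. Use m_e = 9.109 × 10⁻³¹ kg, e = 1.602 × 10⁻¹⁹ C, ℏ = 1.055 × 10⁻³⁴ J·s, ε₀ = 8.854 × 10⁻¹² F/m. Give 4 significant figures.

3.570 × 10⁴ A

One atomic unit of electric current: I_au = e E_h/ℏ = m_e e⁵/((4πε₀)²ℏ³) = 6.612 × 10⁻³ A.
5.40 × 10⁶ × 6.612 × 10⁻³ A = 3.570 × 10⁴ A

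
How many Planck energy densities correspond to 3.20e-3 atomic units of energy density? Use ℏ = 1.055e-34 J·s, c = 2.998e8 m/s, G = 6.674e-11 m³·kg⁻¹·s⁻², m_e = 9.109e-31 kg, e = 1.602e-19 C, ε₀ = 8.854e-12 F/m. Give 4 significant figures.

atomic unit of energy density: u_au = E_h/a₀³ = m_e⁴e¹⁰/((4πε₀)⁵ℏ⁸) = 2.929e13 J/m³
Planck energy density: u_P = c⁷/(ℏG²) = 4.632e113 J/m³
3.20e-3 × 2.929e13 / 4.632e113 = 2.023e-103

2.023e-103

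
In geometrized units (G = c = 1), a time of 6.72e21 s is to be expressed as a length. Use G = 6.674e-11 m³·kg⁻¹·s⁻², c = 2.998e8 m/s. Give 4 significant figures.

Time → length via c.
6.72e21 s × (c) = 2.015e30 m

2.015e30 m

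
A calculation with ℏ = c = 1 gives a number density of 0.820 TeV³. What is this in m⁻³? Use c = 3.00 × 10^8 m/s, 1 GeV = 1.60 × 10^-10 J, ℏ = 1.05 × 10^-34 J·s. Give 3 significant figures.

1.07 × 10^56 m⁻³

Number density is [L]⁻³ = [E]³/(ℏc)³.
1 GeV³ → 1/(ℏc)³ × (1 GeV in J)³ = 1.31 × 10^47 m⁻³.
Convert the energy scale: 0.820 TeV³ = 8.20 × 10^8 GeV³.
Result: 8.20 × 10^8 × 1.31 × 10^47 = 1.07 × 10^56 m⁻³.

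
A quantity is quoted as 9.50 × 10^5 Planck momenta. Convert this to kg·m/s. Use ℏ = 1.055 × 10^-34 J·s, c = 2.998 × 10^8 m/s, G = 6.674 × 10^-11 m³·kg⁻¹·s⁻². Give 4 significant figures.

6.200 × 10^6 kg·m/s

One Planck momentum: p_P = √(ℏc³/G) = 6.527 kg·m/s.
9.50 × 10^5 × 6.527 kg·m/s = 6.200 × 10^6 kg·m/s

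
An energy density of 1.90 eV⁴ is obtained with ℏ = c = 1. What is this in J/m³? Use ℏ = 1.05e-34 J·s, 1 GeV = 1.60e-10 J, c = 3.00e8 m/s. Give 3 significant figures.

[E]/[L]³ = [E]⁴/(ℏc)³; restore (ℏc)⁻³.
1 GeV⁴ → 1/(ℏc)³ × (1 GeV in J)⁴ = 2.10e37 J/m³.
Convert the energy scale: 1.90 eV⁴ = 1.90e-36 GeV⁴.
Result: 1.90e-36 × 2.10e37 = 39.8 J/m³.

39.8 J/m³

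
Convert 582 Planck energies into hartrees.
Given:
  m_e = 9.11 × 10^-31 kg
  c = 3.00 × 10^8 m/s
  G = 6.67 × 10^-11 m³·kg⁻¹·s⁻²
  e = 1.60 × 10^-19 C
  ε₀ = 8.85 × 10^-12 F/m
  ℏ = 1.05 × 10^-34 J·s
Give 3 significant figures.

Planck energy: E_P = √(ℏc⁵/G) = 1.96 × 10^9 J
hartree: E_h = m_e e⁴/(4πε₀ℏ)² = 4.38 × 10^-18 J
582 × 1.96 × 10^9 / 4.38 × 10^-18 = 2.60 × 10^29

2.60 × 10^29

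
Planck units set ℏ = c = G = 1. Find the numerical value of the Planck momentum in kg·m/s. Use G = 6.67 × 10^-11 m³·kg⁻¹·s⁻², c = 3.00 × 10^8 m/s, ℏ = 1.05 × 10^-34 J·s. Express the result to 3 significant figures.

6.52 kg·m/s

Dimensional analysis gives p_P = √(ℏc³/G).
  = √(42.5)
  = 6.52 kg·m/s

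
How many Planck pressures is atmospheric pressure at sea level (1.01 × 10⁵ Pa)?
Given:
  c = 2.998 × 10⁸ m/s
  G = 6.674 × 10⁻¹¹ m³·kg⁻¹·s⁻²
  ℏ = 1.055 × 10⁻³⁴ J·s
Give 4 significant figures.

2.180 × 10⁻¹⁰⁹

Planck pressure: p_P = c⁷/(ℏG²) = 4.632 × 10¹¹³ Pa.
1.01 × 10⁵ / 4.632 × 10¹¹³ = 2.180 × 10⁻¹⁰⁹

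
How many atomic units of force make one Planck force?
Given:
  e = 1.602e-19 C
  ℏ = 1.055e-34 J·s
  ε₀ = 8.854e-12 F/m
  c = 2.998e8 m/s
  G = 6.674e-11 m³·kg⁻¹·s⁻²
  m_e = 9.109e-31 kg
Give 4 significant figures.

Planck force: F_P = c⁴/G = 1.210e44 N
atomic unit of force: F_au = E_h/a₀ = m_e²e⁶/((4πε₀)³ℏ⁴) = 8.220e-8 N
ratio = 1.210e44 / 8.220e-8 = 1.473e51

1.473e51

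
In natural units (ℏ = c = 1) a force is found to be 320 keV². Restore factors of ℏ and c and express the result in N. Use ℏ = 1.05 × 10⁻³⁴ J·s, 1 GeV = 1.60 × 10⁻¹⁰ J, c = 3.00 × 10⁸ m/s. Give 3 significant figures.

2.60 × 10⁻⁴ N

Force is [E]/[L] = [E]²/(ℏc); restore (ℏc)⁻¹.
1 GeV² → 1/(ℏc) × (1 GeV in J)² = 8.13 × 10⁵ N.
Convert the energy scale: 320 keV² = 3.20 × 10⁻¹⁰ GeV².
Result: 3.20 × 10⁻¹⁰ × 8.13 × 10⁵ = 2.60 × 10⁻⁴ N.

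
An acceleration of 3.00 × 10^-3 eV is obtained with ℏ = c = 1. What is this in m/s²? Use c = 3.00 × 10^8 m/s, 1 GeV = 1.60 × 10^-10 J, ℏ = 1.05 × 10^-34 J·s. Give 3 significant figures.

Acceleration is [L]/[T]² = c·[E]/ℏ.
1 GeV → c/ℏ × (1 GeV in J) = 4.57 × 10^32 m/s².
Convert the energy scale: 3.00 × 10^-3 eV = 3.00 × 10^-12 GeV.
Result: 3.00 × 10^-12 × 4.57 × 10^32 = 1.37 × 10^21 m/s².

1.37 × 10^21 m/s²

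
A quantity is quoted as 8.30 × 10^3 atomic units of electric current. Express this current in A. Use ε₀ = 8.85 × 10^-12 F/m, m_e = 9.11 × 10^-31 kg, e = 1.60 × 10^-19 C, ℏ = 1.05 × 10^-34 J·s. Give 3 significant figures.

55.4 A

One atomic unit of electric current: I_au = e E_h/ℏ = m_e e⁵/((4πε₀)²ℏ³) = 6.67 × 10^-3 A.
8.30 × 10^3 × 6.67 × 10^-3 A = 55.4 A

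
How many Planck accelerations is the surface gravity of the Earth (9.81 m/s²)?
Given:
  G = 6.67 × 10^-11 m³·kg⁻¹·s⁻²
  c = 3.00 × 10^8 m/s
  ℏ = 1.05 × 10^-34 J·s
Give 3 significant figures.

1.76 × 10^-51

Planck acceleration: a_P = √(c⁷/(ℏG)) = 5.59 × 10^51 m/s².
9.81 / 5.59 × 10^51 = 1.76 × 10^-51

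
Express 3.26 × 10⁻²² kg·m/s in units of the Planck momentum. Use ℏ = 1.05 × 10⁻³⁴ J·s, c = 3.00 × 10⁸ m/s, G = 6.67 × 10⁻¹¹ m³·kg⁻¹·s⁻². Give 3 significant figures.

5.00 × 10⁻²³

Planck momentum: p_P = √(ℏc³/G) = 6.52 kg·m/s.
3.26 × 10⁻²² / 6.52 = 5.00 × 10⁻²³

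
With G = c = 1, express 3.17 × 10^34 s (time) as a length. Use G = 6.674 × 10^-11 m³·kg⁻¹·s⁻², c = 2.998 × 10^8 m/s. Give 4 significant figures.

9.504 × 10^42 m

Time → length via c.
3.17 × 10^34 s × (c) = 9.504 × 10^42 m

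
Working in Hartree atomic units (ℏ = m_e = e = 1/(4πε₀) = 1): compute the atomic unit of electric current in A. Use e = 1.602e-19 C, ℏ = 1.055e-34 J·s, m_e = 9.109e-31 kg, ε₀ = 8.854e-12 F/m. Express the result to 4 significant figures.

Dimensional analysis gives I_au = e E_h/ℏ = m_e e⁵/((4πε₀)²ℏ³).
E_h = 4.354e-18 J
e·E_h/ℏ = 6.612e-3 A

6.612e-3 A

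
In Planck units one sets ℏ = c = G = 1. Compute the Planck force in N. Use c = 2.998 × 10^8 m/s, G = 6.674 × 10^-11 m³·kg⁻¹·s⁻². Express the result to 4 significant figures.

F_P = c⁴/G
  = 8.078 × 10^33 / 6.674 × 10^-11
  = 1.210 × 10^44 N

1.210 × 10^44 N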